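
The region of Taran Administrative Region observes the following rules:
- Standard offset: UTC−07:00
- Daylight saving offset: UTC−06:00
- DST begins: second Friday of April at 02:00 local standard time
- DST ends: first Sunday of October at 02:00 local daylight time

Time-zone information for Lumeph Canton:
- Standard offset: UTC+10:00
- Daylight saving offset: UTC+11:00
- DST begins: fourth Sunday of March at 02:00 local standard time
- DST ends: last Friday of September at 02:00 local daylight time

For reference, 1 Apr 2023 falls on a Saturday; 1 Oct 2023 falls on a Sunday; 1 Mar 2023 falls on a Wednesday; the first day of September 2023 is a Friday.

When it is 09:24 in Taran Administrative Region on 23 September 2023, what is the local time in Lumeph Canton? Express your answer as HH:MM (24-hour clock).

1 April 2023 is a Saturday, so the first Friday is April 7 and the second is April 14.
1 October 2023 is a Sunday, so the first Sunday is October 1.
Daylight saving runs 14 April – 1 October; 23 September 2023 is inside that window, so Taran Administrative Region is at UTC−06:00.
09:24 Taran Administrative Region + 6h = 15:24 UTC.
1 March 2023 is a Wednesday, so the first Sunday is March 5 and the fourth is March 26.
1 September 2023 is a Friday, so Fridays fall on 1, 8, 15, 22, 29; the last is September 29.
At the standard offset (UTC+10:00), 15:24 UTC + 10h = 01:24 Lumeph Canton standard time (rolling into the next day, 24 September 2023).
The standard-time date in Lumeph Canton, 24 September 2023, falls between 26 March and 29 September, so daylight saving is in effect and Lumeph Canton is at UTC+11:00.
15:24 UTC + 11h = 02:24 Lumeph Canton (rolling into the next day, 24 September 2023).

02:24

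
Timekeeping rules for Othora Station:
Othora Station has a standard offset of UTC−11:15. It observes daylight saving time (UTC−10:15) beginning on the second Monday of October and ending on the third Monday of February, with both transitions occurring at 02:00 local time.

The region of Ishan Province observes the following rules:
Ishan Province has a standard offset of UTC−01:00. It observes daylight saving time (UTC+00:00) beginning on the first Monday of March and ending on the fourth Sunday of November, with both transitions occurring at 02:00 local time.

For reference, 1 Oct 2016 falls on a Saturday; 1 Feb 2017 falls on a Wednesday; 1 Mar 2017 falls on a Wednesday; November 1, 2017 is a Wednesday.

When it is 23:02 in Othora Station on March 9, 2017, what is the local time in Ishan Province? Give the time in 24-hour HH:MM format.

1 October 2016 is a Saturday, so the first Monday is October 3 and the second is October 10.
1 February 2017 is a Wednesday, so the first Monday is February 6 and the third is February 20.
Daylight saving runs 10 October 2016 – 20 February 2017; March 9, 2017 is outside that window, so Othora Station is on standard time at UTC−11:15.
23:02 Othora Station + 11h15m = 10:17 UTC (rolling into the next day, 10 March 2017).
1 March 2017 is a Wednesday, so the first Monday is March 6.
1 November 2017 is a Wednesday, so the first Sunday is November 5 and the fourth is November 26.
At the standard offset (UTC−01:00), 10:17 UTC − 1h = 09:17 Ishan Province standard time.
The standard-time date in Ishan Province, March 10, 2017, falls between 6 March and 26 November, so daylight saving is in effect and Ishan Province is at UTC+00:00.
10:17 UTC + 0h = 10:17 Ishan Province.

10:17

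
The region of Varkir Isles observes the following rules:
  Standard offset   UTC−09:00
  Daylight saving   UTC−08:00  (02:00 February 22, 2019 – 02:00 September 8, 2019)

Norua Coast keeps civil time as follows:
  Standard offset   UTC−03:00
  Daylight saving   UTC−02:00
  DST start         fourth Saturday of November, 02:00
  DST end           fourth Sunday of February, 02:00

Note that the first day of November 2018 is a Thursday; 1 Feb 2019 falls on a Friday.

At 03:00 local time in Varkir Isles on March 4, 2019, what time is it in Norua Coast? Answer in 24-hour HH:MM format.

08:00

Daylight saving runs 22 February – 8 September; March 4, 2019 is inside that window, so Varkir Isles is at UTC−08:00.
03:00 Varkir Isles + 8h = 11:00 UTC.
1 November 2018 is a Thursday, so the first Saturday is November 3 and the fourth is November 24.
1 February 2019 is a Friday, so the first Sunday is February 3 and the fourth is February 24.
At the standard offset (UTC−03:00), 11:00 UTC − 3h = 08:00 Norua Coast standard time.
Daylight saving runs 24 November 2018 – 24 February 2019; the standard-time date in Norua Coast, March 4, 2019, is outside that window, so Norua Coast is on standard time at UTC−03:00.
11:00 UTC − 3h = 08:00 Norua Coast.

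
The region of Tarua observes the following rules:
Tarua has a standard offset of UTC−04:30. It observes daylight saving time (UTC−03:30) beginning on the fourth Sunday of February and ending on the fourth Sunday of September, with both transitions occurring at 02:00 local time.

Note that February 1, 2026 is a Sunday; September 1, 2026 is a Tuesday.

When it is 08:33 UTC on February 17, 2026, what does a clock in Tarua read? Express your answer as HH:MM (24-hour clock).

1 February 2026 is a Sunday, so the first Sunday is February 1 and the fourth is February 22.
1 September 2026 is a Tuesday, so the first Sunday is September 6 and the fourth is September 27.
At the standard offset (UTC−04:30), 08:33 UTC − 4h30m = 04:03 Tarua standard time.
The standard-time date in Tarua, February 17, 2026, is outside the daylight-saving period (22 February – 27 September), so Tarua is on standard time, UTC−04:30.
08:33 UTC − 4h30m = 04:03 local.

04:03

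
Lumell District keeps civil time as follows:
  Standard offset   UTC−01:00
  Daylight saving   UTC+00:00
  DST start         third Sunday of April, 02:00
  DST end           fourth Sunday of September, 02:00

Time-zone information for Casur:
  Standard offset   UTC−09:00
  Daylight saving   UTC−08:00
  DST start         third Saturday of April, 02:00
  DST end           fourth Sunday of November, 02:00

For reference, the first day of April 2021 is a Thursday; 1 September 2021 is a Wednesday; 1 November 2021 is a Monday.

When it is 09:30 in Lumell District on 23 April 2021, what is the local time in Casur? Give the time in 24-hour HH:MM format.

1 April 2021 is a Thursday, so the first Sunday is April 4 and the third is April 18.
1 September 2021 is a Wednesday, so the first Sunday is September 5 and the fourth is September 26.
23 April 2021 lies within the daylight-saving period (18 April – 26 September), so Lumell District is on daylight time, UTC+00:00.
09:30 Lumell District − 0h = 09:30 UTC.
1 April 2021 is a Thursday, so the first Saturday is April 3 and the third is April 17.
1 November 2021 is a Monday, so the first Sunday is November 7 and the fourth is November 28.
At the standard offset (UTC−09:00), 09:30 UTC − 9h = 00:30 Casur standard time.
The standard-time date in Casur, 23 April 2021, falls between 17 April and 28 November, so daylight saving is in effect and Casur is at UTC−08:00.
09:30 UTC − 8h = 01:30 Casur.

01:30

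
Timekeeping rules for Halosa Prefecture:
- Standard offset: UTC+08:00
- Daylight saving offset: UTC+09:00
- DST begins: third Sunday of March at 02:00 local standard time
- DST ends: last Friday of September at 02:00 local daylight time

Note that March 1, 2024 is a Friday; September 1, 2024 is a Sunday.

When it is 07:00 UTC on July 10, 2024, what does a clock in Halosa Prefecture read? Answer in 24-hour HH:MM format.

1 March 2024 is a Friday, so the first Sunday is March 3 and the third is March 17.
1 September 2024 is a Sunday, so Fridays fall on 6, 13, 20, 27; the last is September 27.
At the standard offset (UTC+08:00), 07:00 UTC + 8h = 15:00 Halosa Prefecture standard time.
The standard-time date in Halosa Prefecture, July 10, 2024, falls between 17 March and 27 September, so daylight saving is in effect and Halosa Prefecture is at UTC+09:00.
07:00 UTC + 9h = 16:00 local.

16:00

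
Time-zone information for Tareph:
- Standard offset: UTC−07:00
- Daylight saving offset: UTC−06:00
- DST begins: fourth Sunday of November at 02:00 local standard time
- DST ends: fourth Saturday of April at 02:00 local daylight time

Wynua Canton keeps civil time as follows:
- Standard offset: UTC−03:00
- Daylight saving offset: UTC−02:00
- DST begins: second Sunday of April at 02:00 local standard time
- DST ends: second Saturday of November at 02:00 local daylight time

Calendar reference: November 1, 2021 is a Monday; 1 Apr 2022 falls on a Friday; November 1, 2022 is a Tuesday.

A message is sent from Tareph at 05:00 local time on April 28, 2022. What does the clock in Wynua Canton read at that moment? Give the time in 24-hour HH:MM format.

1 November 2021 is a Monday, so the first Sunday is November 7 and the fourth is November 28.
1 April 2022 is a Friday, so the first Saturday is April 2 and the fourth is April 23.
Daylight saving runs 28 November 2021 – 23 April 2022; April 28, 2022 is outside that window, so Tareph is on standard time at UTC−07:00.
05:00 Tareph + 7h = 12:00 UTC.
1 April 2022 is a Friday, so the first Sunday is April 3 and the second is April 10.
1 November 2022 is a Tuesday, so the first Saturday is November 5 and the second is November 12.
At the standard offset (UTC−03:00), 12:00 UTC − 3h = 09:00 Wynua Canton standard time.
Daylight saving runs 10 April – 12 November; the standard-time date in Wynua Canton, April 28, 2022, is inside that window, so Wynua Canton is at UTC−02:00.
12:00 UTC − 2h = 10:00 Wynua Canton.

10:00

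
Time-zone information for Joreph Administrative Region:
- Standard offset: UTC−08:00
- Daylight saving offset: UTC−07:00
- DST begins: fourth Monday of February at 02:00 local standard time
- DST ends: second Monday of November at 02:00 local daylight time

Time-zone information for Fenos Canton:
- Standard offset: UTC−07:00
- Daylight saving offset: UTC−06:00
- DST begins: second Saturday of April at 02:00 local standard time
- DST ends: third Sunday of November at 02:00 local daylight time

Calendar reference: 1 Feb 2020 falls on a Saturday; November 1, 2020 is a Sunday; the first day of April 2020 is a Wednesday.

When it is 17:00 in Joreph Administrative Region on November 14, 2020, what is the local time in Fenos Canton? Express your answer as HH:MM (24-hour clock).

1 February 2020 is a Saturday, so the first Monday is February 3 and the fourth is February 24.
1 November 2020 is a Sunday, so the first Monday is November 2 and the second is November 9.
Daylight saving runs 24 February – 9 November; November 14, 2020 is outside that window, so Joreph Administrative Region is on standard time at UTC−08:00.
17:00 Joreph Administrative Region + 8h = 01:00 UTC (rolling into the next day, 15 November 2020).
1 April 2020 is a Wednesday, so the first Saturday is April 4 and the second is April 11.
1 November 2020 is a Sunday, so the first Sunday is November 1 and the third is November 15.
At the standard offset (UTC−07:00), 01:00 UTC − 7h = 18:00 Fenos Canton standard time (rolling into the previous day, 14 November 2020).
The standard-time date in Fenos Canton, November 14, 2020, lies within the daylight-saving period (11 April – 15 November), so Fenos Canton is on daylight time, UTC−06:00.
01:00 UTC − 6h = 19:00 Fenos Canton (rolling into the previous day, 14 November 2020).

19:00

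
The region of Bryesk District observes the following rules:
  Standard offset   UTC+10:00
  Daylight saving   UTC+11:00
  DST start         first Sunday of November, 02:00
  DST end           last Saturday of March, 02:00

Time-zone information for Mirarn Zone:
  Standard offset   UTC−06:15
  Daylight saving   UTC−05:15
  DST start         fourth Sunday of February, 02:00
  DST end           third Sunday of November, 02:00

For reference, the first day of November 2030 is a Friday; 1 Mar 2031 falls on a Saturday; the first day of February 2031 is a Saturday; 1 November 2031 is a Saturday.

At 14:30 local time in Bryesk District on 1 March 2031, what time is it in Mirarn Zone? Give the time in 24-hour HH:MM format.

1 November 2030 is a Friday, so the first Sunday is November 3.
1 March 2031 is a Saturday, so Saturdays fall on 1, 8, 15, 22, 29; the last is March 29.
1 March 2031 lies within the daylight-saving period (3 November 2030 – 29 March 2031), so Bryesk District is on daylight time, UTC+11:00.
14:30 Bryesk District − 11h = 03:30 UTC.
1 February 2031 is a Saturday, so the first Sunday is February 2 and the fourth is February 23.
1 November 2031 is a Saturday, so the first Sunday is November 2 and the third is November 16.
At the standard offset (UTC−06:15), 03:30 UTC − 6h15m = 21:15 Mirarn Zone standard time (rolling into the previous day, 28 February 2031).
Daylight saving runs 23 February – 16 November; the standard-time date in Mirarn Zone, 28 February 2031, is inside that window, so Mirarn Zone is at UTC−05:15.
03:30 UTC − 5h15m = 22:15 Mirarn Zone (rolling into the previous day, 28 February 2031).

22:15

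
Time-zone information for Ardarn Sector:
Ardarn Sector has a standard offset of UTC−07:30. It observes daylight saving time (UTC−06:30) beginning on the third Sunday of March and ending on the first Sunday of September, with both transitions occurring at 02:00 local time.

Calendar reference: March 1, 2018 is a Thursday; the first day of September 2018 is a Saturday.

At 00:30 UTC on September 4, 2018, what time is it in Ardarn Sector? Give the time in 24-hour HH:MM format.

17:00

1 March 2018 is a Thursday, so the first Sunday is March 4 and the third is March 18.
1 September 2018 is a Saturday, so the first Sunday is September 2.
At the standard offset (UTC−07:30), 00:30 UTC − 7h30m = 17:00 Ardarn Sector standard time (rolling into the previous day, 3 September 2018).
The standard-time date in Ardarn Sector, September 3, 2018, does not fall between 18 March and 2 September, so daylight saving is not in effect and Ardarn Sector is at UTC−07:30.
00:30 UTC − 7h30m = 17:00 local (rolling into the previous day, 3 September 2018).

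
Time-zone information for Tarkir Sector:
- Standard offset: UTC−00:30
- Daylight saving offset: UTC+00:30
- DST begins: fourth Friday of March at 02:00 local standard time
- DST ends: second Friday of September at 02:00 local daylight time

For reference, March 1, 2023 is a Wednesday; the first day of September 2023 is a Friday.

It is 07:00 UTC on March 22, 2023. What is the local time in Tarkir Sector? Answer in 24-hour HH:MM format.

1 March 2023 is a Wednesday, so the first Friday is March 3 and the fourth is March 24.
1 September 2023 is a Friday, so the first Friday is September 1 and the second is September 8.
At the standard offset (UTC−00:30), 07:00 UTC − 0h30m = 06:30 Tarkir Sector standard time.
Daylight saving runs 24 March – 8 September; the standard-time date in Tarkir Sector, March 22, 2023, is outside that window, so Tarkir Sector is on standard time at UTC−00:30.
07:00 UTC − 0h30m = 06:30 local.

06:30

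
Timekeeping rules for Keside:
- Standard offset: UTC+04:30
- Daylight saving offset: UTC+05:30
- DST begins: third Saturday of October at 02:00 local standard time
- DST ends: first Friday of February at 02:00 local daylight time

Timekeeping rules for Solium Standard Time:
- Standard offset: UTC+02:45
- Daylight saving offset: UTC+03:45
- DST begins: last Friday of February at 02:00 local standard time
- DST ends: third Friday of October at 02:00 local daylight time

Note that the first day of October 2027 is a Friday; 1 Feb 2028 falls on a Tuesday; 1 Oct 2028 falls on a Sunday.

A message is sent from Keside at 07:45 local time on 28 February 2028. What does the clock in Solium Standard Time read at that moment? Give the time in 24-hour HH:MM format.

1 October 2027 is a Friday, so the first Saturday is October 2 and the third is October 16.
1 February 2028 is a Tuesday, so the first Friday is February 4.
28 February 2028 does not fall between 16 October 2027 and 4 February 2028, so daylight saving is not in effect and Keside is at UTC+04:30.
07:45 Keside − 4h30m = 03:15 UTC.
1 February 2028 is a Tuesday, so Fridays fall on 4, 11, 18, 25; the last is February 25.
1 October 2028 is a Sunday, so the first Friday is October 6 and the third is October 20.
At the standard offset (UTC+02:45), 03:15 UTC + 2h45m = 06:00 Solium Standard Time standard time.
Daylight saving runs 25 February – 20 October; the standard-time date in Solium Standard Time, 28 February 2028, is inside that window, so Solium Standard Time is at UTC+03:45.
03:15 UTC + 3h45m = 07:00 Solium Standard Time.

07:00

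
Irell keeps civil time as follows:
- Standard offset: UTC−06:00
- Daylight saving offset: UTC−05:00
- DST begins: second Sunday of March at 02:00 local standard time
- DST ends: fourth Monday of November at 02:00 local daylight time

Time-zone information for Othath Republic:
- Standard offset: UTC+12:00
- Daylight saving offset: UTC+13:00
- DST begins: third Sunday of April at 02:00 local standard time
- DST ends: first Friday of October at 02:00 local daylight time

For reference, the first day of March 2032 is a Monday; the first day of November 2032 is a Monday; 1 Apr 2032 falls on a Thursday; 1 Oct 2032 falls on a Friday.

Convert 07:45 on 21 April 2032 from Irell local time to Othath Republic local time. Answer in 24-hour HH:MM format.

01:45

1 March 2032 is a Monday, so the first Sunday is March 7 and the second is March 14.
1 November 2032 is a Monday, so the first Monday is November 1 and the fourth is November 22.
21 April 2032 lies within the daylight-saving period (14 March – 22 November), so Irell is on daylight time, UTC−05:00.
07:45 Irell + 5h = 12:45 UTC.
1 April 2032 is a Thursday, so the first Sunday is April 4 and the third is April 18.
1 October 2032 is a Friday, so the first Friday is October 1.
At the standard offset (UTC+12:00), 12:45 UTC + 12h = 00:45 Othath Republic standard time (rolling into the next day, 22 April 2032).
Daylight saving runs 18 April – 1 October; the standard-time date in Othath Republic, 22 April 2032, is inside that window, so Othath Republic is at UTC+13:00.
12:45 UTC + 13h = 01:45 Othath Republic (rolling into the next day, 22 April 2032).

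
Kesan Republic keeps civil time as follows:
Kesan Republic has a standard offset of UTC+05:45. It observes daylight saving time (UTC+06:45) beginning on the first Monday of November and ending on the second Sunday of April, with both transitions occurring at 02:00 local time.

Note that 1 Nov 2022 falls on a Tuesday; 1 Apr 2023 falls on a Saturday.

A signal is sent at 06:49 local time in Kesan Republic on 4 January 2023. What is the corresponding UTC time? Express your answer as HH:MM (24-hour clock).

00:04

1 November 2022 is a Tuesday, so the first Monday is November 7.
1 April 2023 is a Saturday, so the first Sunday is April 2 and the second is April 9.
4 January 2023 falls between 7 November 2022 and 9 April 2023, so daylight saving is in effect and Kesan Republic is at UTC+06:45.
06:49 local − 6h45m = 00:04 UTC.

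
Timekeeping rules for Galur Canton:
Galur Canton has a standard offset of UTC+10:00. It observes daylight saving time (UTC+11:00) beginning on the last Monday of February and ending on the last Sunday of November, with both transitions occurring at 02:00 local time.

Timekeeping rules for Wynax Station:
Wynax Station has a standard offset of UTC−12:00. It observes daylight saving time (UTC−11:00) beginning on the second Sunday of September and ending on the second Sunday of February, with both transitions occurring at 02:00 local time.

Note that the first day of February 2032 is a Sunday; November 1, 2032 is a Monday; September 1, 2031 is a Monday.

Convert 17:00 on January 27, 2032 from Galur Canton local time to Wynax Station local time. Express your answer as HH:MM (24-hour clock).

20:00

1 February 2032 is a Sunday, so Mondays fall on 2, 9, 16, 23; the last is February 23.
1 November 2032 is a Monday, so Sundays fall on 7, 14, 21, 28; the last is November 28.
January 27, 2032 does not fall between 23 February and 28 November, so daylight saving is not in effect and Galur Canton is at UTC+10:00.
17:00 Galur Canton − 10h = 07:00 UTC.
1 September 2031 is a Monday, so the first Sunday is September 7 and the second is September 14.
1 February 2032 is a Sunday, so the first Sunday is February 1 and the second is February 8.
At the standard offset (UTC−12:00), 07:00 UTC − 12h = 19:00 Wynax Station standard time (rolling into the previous day, 26 January 2032).
The standard-time date in Wynax Station, January 26, 2032, falls between 14 September 2031 and 8 February 2032, so daylight saving is in effect and Wynax Station is at UTC−11:00.
07:00 UTC − 11h = 20:00 Wynax Station (rolling into the previous day, 26 January 2032).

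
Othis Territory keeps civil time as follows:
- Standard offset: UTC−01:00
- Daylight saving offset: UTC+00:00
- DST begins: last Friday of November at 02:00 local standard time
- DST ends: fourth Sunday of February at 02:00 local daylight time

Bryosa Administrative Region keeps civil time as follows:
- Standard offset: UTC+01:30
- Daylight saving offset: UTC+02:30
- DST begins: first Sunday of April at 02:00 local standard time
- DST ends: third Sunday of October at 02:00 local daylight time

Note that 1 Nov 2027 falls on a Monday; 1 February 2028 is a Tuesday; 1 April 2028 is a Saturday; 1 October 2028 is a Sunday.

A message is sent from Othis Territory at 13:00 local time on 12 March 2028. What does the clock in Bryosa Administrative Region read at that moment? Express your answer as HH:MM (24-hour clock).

15:30

1 November 2027 is a Monday, so Fridays fall on 5, 12, 19, 26; the last is November 26.
1 February 2028 is a Tuesday, so the first Sunday is February 6 and the fourth is February 27.
Daylight saving runs 26 November 2027 – 27 February 2028; 12 March 2028 is outside that window, so Othis Territory is on standard time at UTC−01:00.
13:00 Othis Territory + 1h = 14:00 UTC.
1 April 2028 is a Saturday, so the first Sunday is April 2.
1 October 2028 is a Sunday, so the first Sunday is October 1 and the third is October 15.
At the standard offset (UTC+01:30), 14:00 UTC + 1h30m = 15:30 Bryosa Administrative Region standard time.
Daylight saving runs 2 April – 15 October; the standard-time date in Bryosa Administrative Region, 12 March 2028, is outside that window, so Bryosa Administrative Region is on standard time at UTC+01:30.
14:00 UTC + 1h30m = 15:30 Bryosa Administrative Region.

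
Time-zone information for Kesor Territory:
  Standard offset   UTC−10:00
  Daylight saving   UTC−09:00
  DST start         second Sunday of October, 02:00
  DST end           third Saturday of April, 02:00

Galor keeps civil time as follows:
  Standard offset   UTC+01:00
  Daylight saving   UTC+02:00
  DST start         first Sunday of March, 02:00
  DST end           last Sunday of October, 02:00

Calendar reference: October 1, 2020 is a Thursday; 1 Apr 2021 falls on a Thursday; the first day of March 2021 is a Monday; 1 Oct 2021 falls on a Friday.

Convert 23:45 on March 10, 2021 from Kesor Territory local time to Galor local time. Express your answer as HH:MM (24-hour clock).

1 October 2020 is a Thursday, so the first Sunday is October 4 and the second is October 11.
1 April 2021 is a Thursday, so the first Saturday is April 3 and the third is April 17.
March 10, 2021 lies within the daylight-saving period (11 October 2020 – 17 April 2021), so Kesor Territory is on daylight time, UTC−09:00.
23:45 Kesor Territory + 9h = 08:45 UTC (rolling into the next day, 11 March 2021).
1 March 2021 is a Monday, so the first Sunday is March 7.
1 October 2021 is a Friday, so Sundays fall on 3, 10, 17, 24, 31; the last is October 31.
At the standard offset (UTC+01:00), 08:45 UTC + 1h = 09:45 Galor standard time.
Daylight saving runs 7 March – 31 October; the standard-time date in Galor, March 11, 2021, is inside that window, so Galor is at UTC+02:00.
08:45 UTC + 2h = 10:45 Galor.

10:45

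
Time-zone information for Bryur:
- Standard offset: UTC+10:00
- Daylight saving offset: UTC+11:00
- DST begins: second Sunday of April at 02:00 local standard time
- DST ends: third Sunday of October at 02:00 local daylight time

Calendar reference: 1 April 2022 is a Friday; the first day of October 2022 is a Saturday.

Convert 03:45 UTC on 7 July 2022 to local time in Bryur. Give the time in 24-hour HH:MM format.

14:45

1 April 2022 is a Friday, so the first Sunday is April 3 and the second is April 10.
1 October 2022 is a Saturday, so the first Sunday is October 2 and the third is October 16.
At the standard offset (UTC+10:00), 03:45 UTC + 10h = 13:45 Bryur standard time.
The standard-time date in Bryur, 7 July 2022, falls between 10 April and 16 October, so daylight saving is in effect and Bryur is at UTC+11:00.
03:45 UTC + 11h = 14:45 local.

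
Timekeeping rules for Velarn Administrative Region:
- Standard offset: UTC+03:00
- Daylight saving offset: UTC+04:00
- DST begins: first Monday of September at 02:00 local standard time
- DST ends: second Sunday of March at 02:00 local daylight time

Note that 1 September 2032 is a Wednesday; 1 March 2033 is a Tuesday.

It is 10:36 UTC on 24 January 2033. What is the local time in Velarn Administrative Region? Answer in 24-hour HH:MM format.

14:36

1 September 2032 is a Wednesday, so the first Monday is September 6.
1 March 2033 is a Tuesday, so the first Sunday is March 6 and the second is March 13.
At the standard offset (UTC+03:00), 10:36 UTC + 3h = 13:36 Velarn Administrative Region standard time.
The standard-time date in Velarn Administrative Region, 24 January 2033, lies within the daylight-saving period (6 September 2032 – 13 March 2033), so Velarn Administrative Region is on daylight time, UTC+04:00.
10:36 UTC + 4h = 14:36 local.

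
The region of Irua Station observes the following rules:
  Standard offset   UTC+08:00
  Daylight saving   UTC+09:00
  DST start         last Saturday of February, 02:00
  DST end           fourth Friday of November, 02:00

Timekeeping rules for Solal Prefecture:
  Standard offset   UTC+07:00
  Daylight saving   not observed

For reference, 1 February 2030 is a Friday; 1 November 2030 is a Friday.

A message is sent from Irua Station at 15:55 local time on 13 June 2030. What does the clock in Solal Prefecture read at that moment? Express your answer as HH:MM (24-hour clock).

13:55

1 February 2030 is a Friday, so Saturdays fall on 2, 9, 16, 23; the last is February 23.
1 November 2030 is a Friday, so the first Friday is November 1 and the fourth is November 22.
13 June 2030 lies within the daylight-saving period (23 February – 22 November), so Irua Station is on daylight time, UTC+09:00.
15:55 Irua Station − 9h = 06:55 UTC.
Solal Prefecture has no daylight saving, so its offset is UTC+07:00 year-round.
06:55 UTC + 7h = 13:55 Solal Prefecture.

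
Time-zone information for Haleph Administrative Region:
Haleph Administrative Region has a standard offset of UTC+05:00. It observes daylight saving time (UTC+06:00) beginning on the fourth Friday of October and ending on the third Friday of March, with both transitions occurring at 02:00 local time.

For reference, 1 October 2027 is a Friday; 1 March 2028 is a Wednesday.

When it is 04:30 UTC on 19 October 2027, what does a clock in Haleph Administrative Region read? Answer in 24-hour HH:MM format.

09:30

1 October 2027 is a Friday, so the first Friday is October 1 and the fourth is October 22.
1 March 2028 is a Wednesday, so the first Friday is March 3 and the third is March 17.
At the standard offset (UTC+05:00), 04:30 UTC + 5h = 09:30 Haleph Administrative Region standard time.
The standard-time date in Haleph Administrative Region, 19 October 2027, is outside the daylight-saving period (22 October 2027 – 17 March 2028), so Haleph Administrative Region is on standard time, UTC+05:00.
04:30 UTC + 5h = 09:30 local.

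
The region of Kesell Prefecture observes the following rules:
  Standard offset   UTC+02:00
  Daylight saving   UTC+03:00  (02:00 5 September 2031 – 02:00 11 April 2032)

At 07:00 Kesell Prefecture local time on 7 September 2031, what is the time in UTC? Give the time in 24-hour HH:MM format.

7 September 2031 falls between 5 September 2031 and 11 April 2032, so daylight saving is in effect and Kesell Prefecture is at UTC+03:00.
07:00 local − 3h = 04:00 UTC.

04:00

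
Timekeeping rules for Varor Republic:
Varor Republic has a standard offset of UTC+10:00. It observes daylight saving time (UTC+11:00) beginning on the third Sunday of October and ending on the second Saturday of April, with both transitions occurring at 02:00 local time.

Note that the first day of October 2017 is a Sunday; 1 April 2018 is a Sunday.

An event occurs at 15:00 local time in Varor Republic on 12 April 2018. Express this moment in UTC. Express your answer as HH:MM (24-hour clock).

1 October 2017 is a Sunday, so the first Sunday is October 1 and the third is October 15.
1 April 2018 is a Sunday, so the first Saturday is April 7 and the second is April 14.
Daylight saving runs 15 October 2017 – 14 April 2018; 12 April 2018 is inside that window, so Varor Republic is at UTC+11:00.
15:00 local − 11h = 04:00 UTC.

04:00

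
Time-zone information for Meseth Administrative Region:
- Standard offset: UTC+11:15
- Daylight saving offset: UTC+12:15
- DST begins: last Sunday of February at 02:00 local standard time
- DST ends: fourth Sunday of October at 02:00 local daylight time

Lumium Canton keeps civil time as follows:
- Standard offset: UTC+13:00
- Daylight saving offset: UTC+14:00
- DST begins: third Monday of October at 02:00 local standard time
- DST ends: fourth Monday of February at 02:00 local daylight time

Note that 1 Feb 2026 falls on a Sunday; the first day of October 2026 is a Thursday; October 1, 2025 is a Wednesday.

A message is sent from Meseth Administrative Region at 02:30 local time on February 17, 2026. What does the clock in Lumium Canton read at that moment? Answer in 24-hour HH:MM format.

1 February 2026 is a Sunday, so Sundays fall on 1, 8, 15, 22; the last is February 22.
1 October 2026 is a Thursday, so the first Sunday is October 4 and the fourth is October 25.
Daylight saving runs 22 February – 25 October; February 17, 2026 is outside that window, so Meseth Administrative Region is on standard time at UTC+11:15.
02:30 Meseth Administrative Region − 11h15m = 15:15 UTC (rolling into the previous day, 16 February 2026).
1 October 2025 is a Wednesday, so the first Monday is October 6 and the third is October 20.
1 February 2026 is a Sunday, so the first Monday is February 2 and the fourth is February 23.
At the standard offset (UTC+13:00), 15:15 UTC + 13h = 04:15 Lumium Canton standard time (rolling into the next day, 17 February 2026).
The standard-time date in Lumium Canton, February 17, 2026, falls between 20 October 2025 and 23 February 2026, so daylight saving is in effect and Lumium Canton is at UTC+14:00.
15:15 UTC + 14h = 05:15 Lumium Canton (rolling into the next day, 17 February 2026).

05:15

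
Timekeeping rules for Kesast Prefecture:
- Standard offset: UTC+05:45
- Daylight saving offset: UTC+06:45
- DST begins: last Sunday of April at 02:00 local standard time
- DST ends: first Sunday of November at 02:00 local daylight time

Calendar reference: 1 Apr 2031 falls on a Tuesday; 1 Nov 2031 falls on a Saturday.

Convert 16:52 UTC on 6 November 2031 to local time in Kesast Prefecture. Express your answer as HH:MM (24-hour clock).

22:37

1 April 2031 is a Tuesday, so Sundays fall on 6, 13, 20, 27; the last is April 27.
1 November 2031 is a Saturday, so the first Sunday is November 2.
At the standard offset (UTC+05:45), 16:52 UTC + 5h45m = 22:37 Kesast Prefecture standard time.
Daylight saving runs 27 April – 2 November; the standard-time date in Kesast Prefecture, 6 November 2031, is outside that window, so Kesast Prefecture is on standard time at UTC+05:45.
16:52 UTC + 5h45m = 22:37 local.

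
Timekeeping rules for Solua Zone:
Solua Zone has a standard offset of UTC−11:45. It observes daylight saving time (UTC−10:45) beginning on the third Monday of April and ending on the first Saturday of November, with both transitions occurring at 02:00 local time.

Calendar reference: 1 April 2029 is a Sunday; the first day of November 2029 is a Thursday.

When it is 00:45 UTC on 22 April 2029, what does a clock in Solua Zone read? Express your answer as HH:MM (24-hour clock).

14:00

1 April 2029 is a Sunday, so the first Monday is April 2 and the third is April 16.
1 November 2029 is a Thursday, so the first Saturday is November 3.
At the standard offset (UTC−11:45), 00:45 UTC − 11h45m = 13:00 Solua Zone standard time (rolling into the previous day, 21 April 2029).
The standard-time date in Solua Zone, 21 April 2029, falls between 16 April and 3 November, so daylight saving is in effect and Solua Zone is at UTC−10:45.
00:45 UTC − 10h45m = 14:00 local (rolling into the previous day, 21 April 2029).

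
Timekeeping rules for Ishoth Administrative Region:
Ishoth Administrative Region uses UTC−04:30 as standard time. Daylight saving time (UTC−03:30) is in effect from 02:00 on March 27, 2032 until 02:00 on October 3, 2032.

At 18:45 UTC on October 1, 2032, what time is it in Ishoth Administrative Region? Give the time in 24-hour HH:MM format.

15:15

At the standard offset (UTC−04:30), 18:45 UTC − 4h30m = 14:15 Ishoth Administrative Region standard time.
The standard-time date in Ishoth Administrative Region, October 1, 2032, falls between 27 March and 3 October, so daylight saving is in effect and Ishoth Administrative Region is at UTC−03:30.
18:45 UTC − 3h30m = 15:15 local.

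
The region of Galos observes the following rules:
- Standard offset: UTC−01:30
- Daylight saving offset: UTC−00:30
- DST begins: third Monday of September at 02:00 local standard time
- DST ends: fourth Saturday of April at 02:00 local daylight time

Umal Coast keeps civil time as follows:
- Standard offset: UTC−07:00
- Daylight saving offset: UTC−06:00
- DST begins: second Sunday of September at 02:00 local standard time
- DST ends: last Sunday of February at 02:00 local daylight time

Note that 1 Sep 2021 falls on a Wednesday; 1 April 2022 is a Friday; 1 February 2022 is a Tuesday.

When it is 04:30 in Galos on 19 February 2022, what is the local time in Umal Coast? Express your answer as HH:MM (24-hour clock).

1 September 2021 is a Wednesday, so the first Monday is September 6 and the third is September 20.
1 April 2022 is a Friday, so the first Saturday is April 2 and the fourth is April 23.
19 February 2022 falls between 20 September 2021 and 23 April 2022, so daylight saving is in effect and Galos is at UTC−00:30.
04:30 Galos + 0h30m = 05:00 UTC.
1 September 2021 is a Wednesday, so the first Sunday is September 5 and the second is September 12.
1 February 2022 is a Tuesday, so Sundays fall on 6, 13, 20, 27; the last is February 27.
At the standard offset (UTC−07:00), 05:00 UTC − 7h = 22:00 Umal Coast standard time (rolling into the previous day, 18 February 2022).
The standard-time date in Umal Coast, 18 February 2022, falls between 12 September 2021 and 27 February 2022, so daylight saving is in effect and Umal Coast is at UTC−06:00.
05:00 UTC − 6h = 23:00 Umal Coast (rolling into the previous day, 18 February 2022).

23:00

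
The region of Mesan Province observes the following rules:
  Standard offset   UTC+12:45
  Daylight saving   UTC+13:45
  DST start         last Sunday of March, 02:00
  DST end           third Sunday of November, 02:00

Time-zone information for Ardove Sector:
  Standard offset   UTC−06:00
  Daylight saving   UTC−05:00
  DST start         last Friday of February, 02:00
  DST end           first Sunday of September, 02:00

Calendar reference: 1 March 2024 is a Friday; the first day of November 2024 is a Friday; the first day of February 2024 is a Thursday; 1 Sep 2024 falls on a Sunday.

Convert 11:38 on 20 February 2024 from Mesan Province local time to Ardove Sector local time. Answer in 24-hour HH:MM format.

1 March 2024 is a Friday, so Sundays fall on 3, 10, 17, 24, 31; the last is March 31.
1 November 2024 is a Friday, so the first Sunday is November 3 and the third is November 17.
20 February 2024 does not fall between 31 March and 17 November, so daylight saving is not in effect and Mesan Province is at UTC+12:45.
11:38 Mesan Province − 12h45m = 22:53 UTC (rolling into the previous day, 19 February 2024).
1 February 2024 is a Thursday, so Fridays fall on 2, 9, 16, 23; the last is February 23.
1 September 2024 is a Sunday, so the first Sunday is September 1.
At the standard offset (UTC−06:00), 22:53 UTC − 6h = 16:53 Ardove Sector standard time.
The standard-time date in Ardove Sector, 19 February 2024, is outside the daylight-saving period (23 February – 1 September), so Ardove Sector is on standard time, UTC−06:00.
22:53 UTC − 6h = 16:53 Ardove Sector.

16:53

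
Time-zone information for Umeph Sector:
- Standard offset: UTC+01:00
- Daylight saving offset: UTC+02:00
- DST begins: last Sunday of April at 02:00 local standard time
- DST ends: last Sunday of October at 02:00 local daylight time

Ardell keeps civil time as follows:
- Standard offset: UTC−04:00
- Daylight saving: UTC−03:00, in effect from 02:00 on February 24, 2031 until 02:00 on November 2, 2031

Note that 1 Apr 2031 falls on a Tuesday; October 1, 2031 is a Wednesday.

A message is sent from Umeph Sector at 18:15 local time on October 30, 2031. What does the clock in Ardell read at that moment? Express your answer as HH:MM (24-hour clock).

1 April 2031 is a Tuesday, so Sundays fall on 6, 13, 20, 27; the last is April 27.
1 October 2031 is a Wednesday, so Sundays fall on 5, 12, 19, 26; the last is October 26.
Daylight saving runs 27 April – 26 October; October 30, 2031 is outside that window, so Umeph Sector is on standard time at UTC+01:00.
18:15 Umeph Sector − 1h = 17:15 UTC.
At the standard offset (UTC−04:00), 17:15 UTC − 4h = 13:15 Ardell standard time.
Daylight saving runs 24 February – 2 November; the standard-time date in Ardell, October 30, 2031, is inside that window, so Ardell is at UTC−03:00.
17:15 UTC − 3h = 14:15 Ardell.

14:15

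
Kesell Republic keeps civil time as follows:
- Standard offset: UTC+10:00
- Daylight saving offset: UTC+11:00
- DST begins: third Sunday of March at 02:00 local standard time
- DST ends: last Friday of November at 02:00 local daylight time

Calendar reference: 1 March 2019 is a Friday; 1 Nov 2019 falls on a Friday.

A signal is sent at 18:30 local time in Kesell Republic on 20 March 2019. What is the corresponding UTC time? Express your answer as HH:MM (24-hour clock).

1 March 2019 is a Friday, so the first Sunday is March 3 and the third is March 17.
1 November 2019 is a Friday, so Fridays fall on 1, 8, 15, 22, 29; the last is November 29.
20 March 2019 lies within the daylight-saving period (17 March – 29 November), so Kesell Republic is on daylight time, UTC+11:00.
18:30 local − 11h = 07:30 UTC.

07:30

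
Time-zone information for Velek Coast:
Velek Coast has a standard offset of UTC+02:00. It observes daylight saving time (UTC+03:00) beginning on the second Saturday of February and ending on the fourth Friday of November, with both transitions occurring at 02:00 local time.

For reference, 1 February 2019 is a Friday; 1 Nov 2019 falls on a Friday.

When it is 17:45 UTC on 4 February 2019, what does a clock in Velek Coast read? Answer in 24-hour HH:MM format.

19:45

1 February 2019 is a Friday, so the first Saturday is February 2 and the second is February 9.
1 November 2019 is a Friday, so the first Friday is November 1 and the fourth is November 22.
At the standard offset (UTC+02:00), 17:45 UTC + 2h = 19:45 Velek Coast standard time.
The standard-time date in Velek Coast, 4 February 2019, does not fall between 9 February and 22 November, so daylight saving is not in effect and Velek Coast is at UTC+02:00.
17:45 UTC + 2h = 19:45 local.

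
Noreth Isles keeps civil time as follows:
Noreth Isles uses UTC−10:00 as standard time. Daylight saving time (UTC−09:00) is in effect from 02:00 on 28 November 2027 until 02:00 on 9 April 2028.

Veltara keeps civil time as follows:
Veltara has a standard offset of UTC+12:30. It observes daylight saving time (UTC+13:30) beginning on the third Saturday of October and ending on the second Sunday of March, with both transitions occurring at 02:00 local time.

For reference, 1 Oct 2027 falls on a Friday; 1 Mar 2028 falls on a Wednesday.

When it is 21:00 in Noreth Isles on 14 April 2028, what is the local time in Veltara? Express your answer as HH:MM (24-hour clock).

14 April 2028 is outside the daylight-saving period (28 November 2027 – 9 April 2028), so Noreth Isles is on standard time, UTC−10:00.
21:00 Noreth Isles + 10h = 07:00 UTC (rolling into the next day, 15 April 2028).
1 October 2027 is a Friday, so the first Saturday is October 2 and the third is October 16.
1 March 2028 is a Wednesday, so the first Sunday is March 5 and the second is March 12.
At the standard offset (UTC+12:30), 07:00 UTC + 12h30m = 19:30 Veltara standard time.
Daylight saving runs 16 October 2027 – 12 March 2028; the standard-time date in Veltara, 15 April 2028, is outside that window, so Veltara is on standard time at UTC+12:30.
07:00 UTC + 12h30m = 19:30 Veltara.

19:30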